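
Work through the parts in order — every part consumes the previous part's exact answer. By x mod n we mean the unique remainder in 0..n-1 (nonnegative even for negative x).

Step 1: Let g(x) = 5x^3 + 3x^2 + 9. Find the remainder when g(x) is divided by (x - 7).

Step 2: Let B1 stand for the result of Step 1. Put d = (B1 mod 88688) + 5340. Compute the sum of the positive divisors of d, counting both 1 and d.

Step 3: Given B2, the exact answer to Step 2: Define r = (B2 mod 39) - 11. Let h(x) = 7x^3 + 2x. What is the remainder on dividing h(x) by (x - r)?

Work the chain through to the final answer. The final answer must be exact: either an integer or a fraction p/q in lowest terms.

Step 1: remainder = value at the root: 5*(7)^3 + 3*(7)^2 + 9 = (1715) + (147) + (9) = 1871; answer 1871
Step 2: B1 = 1871; d = 7211; 7211 is prime, so its only divisors are 1 and 7211; sigma = 1 + 7211 = 7212; answer 7212
Step 3: B2 = 7212; r = 25; remainder = value at the root: 7*(25)^3 + 2*(25)^1 = (109375) + (50) = 109425; answer 109425

109425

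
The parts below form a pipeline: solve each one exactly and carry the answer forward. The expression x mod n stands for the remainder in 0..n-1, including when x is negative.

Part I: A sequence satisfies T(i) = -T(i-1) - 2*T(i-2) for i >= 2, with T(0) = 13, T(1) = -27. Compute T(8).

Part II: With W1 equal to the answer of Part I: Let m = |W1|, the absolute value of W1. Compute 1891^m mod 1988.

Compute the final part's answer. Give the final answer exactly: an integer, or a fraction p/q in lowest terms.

659

Part I: T(2) = -1*(-27) - 2*(13) = 1; iterating: T(2)=1, T(3)=53, T(4)=-55, T(5)=-51, T(6)=161, T(7)=-59, T(8)=-263; answer -263
Part II: W1 = -263; m = 263; squarings mod 1988: 1891^1=1891, 1891^2=1457, 1891^4=1653, 1891^8=897, 1891^16=1457, 1891^32=1653, 1891^64=897, 1891^128=1457, 1891^256=1653; 1891^263 = 1891^1 * 1891^2 * 1891^4 * 1891^256 = 659 (mod 1988); answer 659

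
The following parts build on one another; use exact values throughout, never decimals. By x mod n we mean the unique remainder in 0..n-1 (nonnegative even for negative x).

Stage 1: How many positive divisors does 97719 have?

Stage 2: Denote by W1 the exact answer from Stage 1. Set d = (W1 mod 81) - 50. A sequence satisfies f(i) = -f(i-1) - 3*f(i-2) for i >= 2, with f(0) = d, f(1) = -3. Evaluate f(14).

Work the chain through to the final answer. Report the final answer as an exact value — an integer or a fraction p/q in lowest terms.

Stage 1: 97719 = 3 * 32573; number of divisors = (1+1) * (1+1) = 4; answer 4
Stage 2: W1 = 4; d = -46; f(2) = -1*(-3) - 3*(-46) = 141; iterating: f(2)=141, f(3)=-132, f(4)=-291, f(5)=687, f(6)=186, f(7)=-2247, f(8)=1689, f(9)=5052, f(10)=-10119, f(11)=-5037, f(12)=35394, f(13)=-20283, f(14)=-85899; answer -85899

-85899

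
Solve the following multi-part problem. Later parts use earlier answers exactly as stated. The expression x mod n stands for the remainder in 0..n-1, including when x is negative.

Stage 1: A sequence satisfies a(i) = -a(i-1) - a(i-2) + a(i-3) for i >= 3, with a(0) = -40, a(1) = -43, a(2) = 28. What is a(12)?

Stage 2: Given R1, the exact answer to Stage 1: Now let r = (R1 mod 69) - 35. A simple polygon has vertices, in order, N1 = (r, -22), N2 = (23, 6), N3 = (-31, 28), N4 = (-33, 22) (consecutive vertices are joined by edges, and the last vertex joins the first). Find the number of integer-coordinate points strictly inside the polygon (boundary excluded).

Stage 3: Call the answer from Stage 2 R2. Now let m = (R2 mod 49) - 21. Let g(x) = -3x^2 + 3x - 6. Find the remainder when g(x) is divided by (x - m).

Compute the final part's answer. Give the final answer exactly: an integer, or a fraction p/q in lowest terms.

Stage 1: a(3) = -1*(28) - 1*(-43) + 1*(-40) = -25; iterating: a(3)=-25, a(4)=-46, a(5)=99, a(6)=-78, a(7)=-67, a(8)=244, a(9)=-255, a(10)=-56, a(11)=555, a(12)=-754; answer -754
Stage 2: R1 = -754; r = -30; cross terms: (-30*6 - 23*-22)=326, (23*28 - -31*6)=830, (-31*22 - -33*28)=242, (-33*-22 - -30*22)=1386; twice the area = |2784| = 2784; area = 1392; boundary points = 1 + 2 + 2 + 1 = 6; strictly interior points = area - boundary/2 + 1 = 1390; answer 1390
Stage 3: R2 = 1390; m = -3; remainder = value at the root: -3*(-3)^2 + 3*(-3)^1 - 6 = (-27) + (-9) + (-6) = -42; answer -42

-42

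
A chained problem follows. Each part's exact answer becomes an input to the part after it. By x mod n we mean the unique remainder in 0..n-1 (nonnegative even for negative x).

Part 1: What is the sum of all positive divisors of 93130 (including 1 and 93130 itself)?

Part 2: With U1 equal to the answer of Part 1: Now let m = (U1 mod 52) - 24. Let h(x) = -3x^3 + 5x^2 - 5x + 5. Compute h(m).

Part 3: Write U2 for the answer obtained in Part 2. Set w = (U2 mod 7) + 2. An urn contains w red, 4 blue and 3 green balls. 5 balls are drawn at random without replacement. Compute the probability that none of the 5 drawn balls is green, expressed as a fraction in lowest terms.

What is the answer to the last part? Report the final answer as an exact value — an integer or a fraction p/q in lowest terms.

7/44

Part 1: 93130 = 2 * 5 * 67 * 139; sigma = (1 + 2) * (1 + 5) * (1 + 67) * (1 + 139) = 3 * 6 * 68 * 140 = 171360; answer 171360
Part 2: U1 = 171360; m = -4; -3*(-4)^3 + 5*(-4)^2 - 5*(-4)^1 + 5 = (192) + (80) + (20) + (5) = 297; answer 297
Part 3: U2 = 297; w = 5; total draws C(12,5) = 792; favorable C(9,5) = 126; P = 7/44; answer 7/44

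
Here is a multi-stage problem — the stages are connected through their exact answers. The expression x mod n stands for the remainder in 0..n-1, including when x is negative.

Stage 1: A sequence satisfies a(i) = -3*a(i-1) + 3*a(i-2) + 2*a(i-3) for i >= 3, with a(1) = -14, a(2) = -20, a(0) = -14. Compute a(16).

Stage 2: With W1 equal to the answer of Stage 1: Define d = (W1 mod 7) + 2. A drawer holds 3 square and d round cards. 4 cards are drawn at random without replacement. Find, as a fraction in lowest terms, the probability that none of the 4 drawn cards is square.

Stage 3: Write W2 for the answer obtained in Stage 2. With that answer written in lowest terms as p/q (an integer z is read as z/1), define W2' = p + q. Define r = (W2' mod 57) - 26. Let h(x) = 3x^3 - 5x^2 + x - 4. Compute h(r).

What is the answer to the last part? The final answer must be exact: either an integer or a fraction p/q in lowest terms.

Stage 1: a(3) = -3*(-20) + 3*(-14) + 2*(-14) = -10; iterating: a(3)=-10, a(4)=-58, a(5)=104, a(6)=-506, a(7)=1714, a(8)=-6452, a(9)=23486, a(10)=-86386, a(11)=316712, a(12)=-1162322, a(13)=4264330, a(14)=-15646532, a(15)=57407942, a(16)=-210634762; answer -210634762
Stage 2: W1 = -210634762; d = 7; total draws C(10,4) = 210; favorable C(7,4) = 35; P = 1/6; answer 1/6
Stage 3: W2 = 1/6; threaded value p + q = 7; r = -19; 3*(-19)^3 - 5*(-19)^2 + 1*(-19)^1 - 4 = (-20577) + (-1805) + (-19) + (-4) = -22405; answer -22405

-22405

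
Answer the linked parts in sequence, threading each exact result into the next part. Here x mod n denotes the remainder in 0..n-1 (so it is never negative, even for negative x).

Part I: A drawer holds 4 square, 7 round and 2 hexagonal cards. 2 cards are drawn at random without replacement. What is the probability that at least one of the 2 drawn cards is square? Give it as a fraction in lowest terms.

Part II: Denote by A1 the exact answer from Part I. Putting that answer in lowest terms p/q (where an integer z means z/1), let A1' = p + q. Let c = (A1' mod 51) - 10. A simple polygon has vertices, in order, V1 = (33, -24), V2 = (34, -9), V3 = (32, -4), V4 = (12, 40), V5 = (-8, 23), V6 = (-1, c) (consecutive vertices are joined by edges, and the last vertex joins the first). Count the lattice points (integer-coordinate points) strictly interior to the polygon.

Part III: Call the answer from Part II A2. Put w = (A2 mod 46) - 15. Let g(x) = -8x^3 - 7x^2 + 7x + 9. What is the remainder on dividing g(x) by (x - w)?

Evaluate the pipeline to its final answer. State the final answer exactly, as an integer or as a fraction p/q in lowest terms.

Part I: total draws C(13,2) = 78; complement C(9,2) = 36; favorable 78 - 36 = 42; P = 7/13; answer 7/13
Part II: A1 = 7/13; threaded value p + q = 20; c = 10; cross terms: (33*-9 - 34*-24)=519, (34*-4 - 32*-9)=152, (32*40 - 12*-4)=1328, (12*23 - -8*40)=596, (-8*10 - -1*23)=-57, (-1*-24 - 33*10)=-306; twice the area = |2232| = 2232; area = 1116; boundary points = 1 + 1 + 4 + 1 + 1 + 34 = 42; strictly interior points = area - boundary/2 + 1 = 1096; answer 1096
Part III: A2 = 1096; w = 23; remainder = value at the root: -8*(23)^3 - 7*(23)^2 + 7*(23)^1 + 9 = (-97336) + (-3703) + (161) + (9) = -100869; answer -100869

-100869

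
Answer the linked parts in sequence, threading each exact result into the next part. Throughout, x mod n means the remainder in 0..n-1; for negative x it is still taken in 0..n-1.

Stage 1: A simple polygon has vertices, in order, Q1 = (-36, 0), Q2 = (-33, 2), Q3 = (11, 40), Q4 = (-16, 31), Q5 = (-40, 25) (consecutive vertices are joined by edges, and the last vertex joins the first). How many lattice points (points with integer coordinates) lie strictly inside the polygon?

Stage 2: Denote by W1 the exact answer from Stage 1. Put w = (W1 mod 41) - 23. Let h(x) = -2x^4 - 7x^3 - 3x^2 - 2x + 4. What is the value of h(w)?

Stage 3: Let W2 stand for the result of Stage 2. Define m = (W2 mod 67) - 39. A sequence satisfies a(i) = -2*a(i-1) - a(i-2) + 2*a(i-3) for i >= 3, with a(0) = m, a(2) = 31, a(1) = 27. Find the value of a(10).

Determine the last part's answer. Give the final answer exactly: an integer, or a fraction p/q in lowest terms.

Stage 1: cross terms: (-36*2 - -33*0)=-72, (-33*40 - 11*2)=-1342, (11*31 - -16*40)=981, (-16*25 - -40*31)=840, (-40*0 - -36*25)=900; twice the area = |1307| = 1307; area = 1307/2; boundary points = 1 + 2 + 9 + 6 + 1 = 19; strictly interior points = area - boundary/2 + 1 = 645; answer 645
Stage 2: W1 = 645; w = 7; -2*(7)^4 - 7*(7)^3 - 3*(7)^2 - 2*(7)^1 + 4 = (-4802) + (-2401) + (-147) + (-14) + (4) = -7360; answer -7360
Stage 3: W2 = -7360; m = -29; a(3) = -2*(31) - 1*(27) + 2*(-29) = -147; iterating: a(3)=-147, a(4)=317, a(5)=-425, a(6)=239, a(7)=581, a(8)=-2251, a(9)=4399, a(10)=-5385; answer -5385

-5385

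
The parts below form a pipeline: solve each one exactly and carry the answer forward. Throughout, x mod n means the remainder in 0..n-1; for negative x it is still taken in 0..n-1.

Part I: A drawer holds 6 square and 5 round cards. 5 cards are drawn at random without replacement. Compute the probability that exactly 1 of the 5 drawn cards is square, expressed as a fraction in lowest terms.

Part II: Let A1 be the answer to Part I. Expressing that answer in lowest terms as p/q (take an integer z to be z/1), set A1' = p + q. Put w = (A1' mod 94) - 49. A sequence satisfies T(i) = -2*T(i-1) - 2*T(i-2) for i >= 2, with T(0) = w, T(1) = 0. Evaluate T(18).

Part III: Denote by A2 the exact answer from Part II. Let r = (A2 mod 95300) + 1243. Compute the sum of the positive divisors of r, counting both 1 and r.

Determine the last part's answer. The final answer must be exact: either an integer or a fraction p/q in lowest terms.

Part I: total draws C(11,5) = 462; favorable C(6,1)*C(5,4) = 30; P = 5/77; answer 5/77
Part II: A1 = 5/77; threaded value p + q = 82; w = 33; T(2) = -2*(0) - 2*(33) = -66; iterating: T(2)=-66, T(3)=132, T(4)=-132, T(5)=0, T(6)=264, T(7)=-528, T(8)=528, T(9)=0, T(10)=-1056, T(11)=2112, T(12)=-2112, T(13)=0, T(14)=4224, T(15)=-8448, T(16)=8448, T(17)=0, T(18)=-16896; answer -16896
Part III: A2 = -16896; r = 79647; 79647 = 3 * 139 * 191; sigma = (1 + 3) * (1 + 139) * (1 + 191) = 4 * 140 * 192 = 107520; answer 107520

107520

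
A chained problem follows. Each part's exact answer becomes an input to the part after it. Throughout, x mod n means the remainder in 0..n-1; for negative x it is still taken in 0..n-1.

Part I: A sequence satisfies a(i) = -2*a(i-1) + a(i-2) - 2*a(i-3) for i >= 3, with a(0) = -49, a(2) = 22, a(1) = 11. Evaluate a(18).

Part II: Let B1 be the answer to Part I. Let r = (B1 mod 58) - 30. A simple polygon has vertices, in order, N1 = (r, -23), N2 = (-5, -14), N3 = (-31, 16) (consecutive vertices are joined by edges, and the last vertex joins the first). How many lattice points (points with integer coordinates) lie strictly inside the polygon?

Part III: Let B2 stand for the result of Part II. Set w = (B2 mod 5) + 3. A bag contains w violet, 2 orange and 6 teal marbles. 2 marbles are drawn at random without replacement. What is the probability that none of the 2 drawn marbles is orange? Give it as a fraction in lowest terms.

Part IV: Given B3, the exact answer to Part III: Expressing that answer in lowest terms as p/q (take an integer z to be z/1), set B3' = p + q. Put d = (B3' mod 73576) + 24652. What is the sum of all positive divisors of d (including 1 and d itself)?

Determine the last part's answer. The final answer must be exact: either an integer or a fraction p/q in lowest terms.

25080

Part I: a(3) = -2*(22) + 1*(11) - 2*(-49) = 65; iterating: a(3)=65, a(4)=-130, a(5)=281, a(6)=-822, a(7)=2185, a(8)=-5754, a(9)=15337, a(10)=-40798, a(11)=108441, a(12)=-288354, a(13)=766745, a(14)=-2038726, a(15)=5420905, a(16)=-14414026, a(17)=38326409, a(18)=-101908654; answer -101908654
Part II: B1 = -101908654; r = -16; cross terms: (-16*-14 - -5*-23)=109, (-5*16 - -31*-14)=-514, (-31*-23 - -16*16)=969; twice the area = |564| = 564; area = 282; boundary points = 1 + 2 + 3 = 6; strictly interior points = area - boundary/2 + 1 = 280; answer 280
Part III: B2 = 280; w = 3; total draws C(11,2) = 55; favorable C(9,2) = 36; P = 36/55; answer 36/55
Part IV: B3 = 36/55; threaded value p + q = 91; d = 24743; 24743 = 109 * 227; sigma = (1 + 109) * (1 + 227) = 110 * 228 = 25080; answer 25080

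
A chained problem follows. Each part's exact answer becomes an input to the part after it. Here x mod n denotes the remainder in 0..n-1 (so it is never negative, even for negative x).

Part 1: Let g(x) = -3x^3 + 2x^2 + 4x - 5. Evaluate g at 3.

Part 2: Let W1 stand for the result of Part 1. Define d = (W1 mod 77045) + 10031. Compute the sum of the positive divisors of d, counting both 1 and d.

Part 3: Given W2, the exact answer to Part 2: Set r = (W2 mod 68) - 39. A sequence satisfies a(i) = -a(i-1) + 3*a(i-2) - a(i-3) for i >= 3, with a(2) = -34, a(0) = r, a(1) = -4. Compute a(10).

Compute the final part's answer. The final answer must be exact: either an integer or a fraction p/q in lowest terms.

-27538

Part 1: -3*(3)^3 + 2*(3)^2 + 4*(3)^1 - 5 = (-81) + (18) + (12) + (-5) = -56; answer -56
Part 2: W1 = -56; d = 87020; 87020 = 2^2 * 5 * 19 * 229; sigma = (1 + 2 + 4) * (1 + 5) * (1 + 19) * (1 + 229) = 7 * 6 * 20 * 230 = 193200; answer 193200
Part 3: W2 = 193200; r = -27; a(3) = -1*(-34) + 3*(-4) - 1*(-27) = 49; iterating: a(3)=49, a(4)=-147, a(5)=328, a(6)=-818, a(7)=1949, a(8)=-4731, a(9)=11396, a(10)=-27538; answer -27538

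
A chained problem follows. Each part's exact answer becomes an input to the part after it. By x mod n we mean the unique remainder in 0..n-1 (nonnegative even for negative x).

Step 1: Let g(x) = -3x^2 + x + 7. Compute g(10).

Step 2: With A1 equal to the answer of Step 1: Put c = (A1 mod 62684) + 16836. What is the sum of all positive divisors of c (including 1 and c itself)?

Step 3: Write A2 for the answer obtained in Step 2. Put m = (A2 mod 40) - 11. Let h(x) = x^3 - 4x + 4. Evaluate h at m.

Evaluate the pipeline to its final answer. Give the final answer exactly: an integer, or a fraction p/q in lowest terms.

-1283

Step 1: -3*(10)^2 + 1*(10)^1 + 7 = (-300) + (10) + (7) = -283; answer -283
Step 2: A1 = -283; c = 79237; 79237 = 17 * 59 * 79; sigma = (1 + 17) * (1 + 59) * (1 + 79) = 18 * 60 * 80 = 86400; answer 86400
Step 3: A2 = 86400; m = -11; 1*(-11)^3 - 4*(-11)^1 + 4 = (-1331) + (44) + (4) = -1283; answer -1283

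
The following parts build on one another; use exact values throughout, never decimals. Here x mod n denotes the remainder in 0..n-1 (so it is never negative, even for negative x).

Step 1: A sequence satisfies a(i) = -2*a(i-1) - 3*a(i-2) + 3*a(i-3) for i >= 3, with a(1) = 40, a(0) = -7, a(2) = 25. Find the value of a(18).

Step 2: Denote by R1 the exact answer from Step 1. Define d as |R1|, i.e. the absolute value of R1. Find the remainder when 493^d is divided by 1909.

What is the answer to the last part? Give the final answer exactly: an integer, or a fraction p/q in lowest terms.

Step 1: a(3) = -2*(25) - 3*(40) + 3*(-7) = -191; iterating: a(3)=-191, a(4)=427, a(5)=-206, a(6)=-1442, a(7)=4783, a(8)=-5858, a(9)=-6959, a(10)=45841, a(11)=-88379, a(12)=18358, a(13)=365944, a(14)=-1052099, a(15)=1061440, a(16)=2131249, a(17)=-10603115, a(18)=17996803; answer 17996803
Step 2: R1 = 17996803; d = 17996803; squarings mod 1909: 493^1=493, 493^2=606, 493^4=708, 493^8=1106, 493^16=1476, 493^32=407, 493^64=1475, 493^128=1274, 493^256=426, 493^512=121, 493^1024=1278, 493^2048=1089, 493^4096=432, 493^8192=1451, 493^16384=1683, 493^32768=1442, 493^65536=463, 493^131072=561, 493^262144=1645, 493^524288=972, 493^1048576=1738, 493^2097152=606, 493^4194304=708, 493^8388608=1106, 493^16777216=1476; 493^17996803 = 493^1 * 493^2 * 493^1024 * 493^2048 * 493^4096 * 493^32768 * 493^131072 * 493^1048576 * 493^16777216 = 505 (mod 1909); answer 505

505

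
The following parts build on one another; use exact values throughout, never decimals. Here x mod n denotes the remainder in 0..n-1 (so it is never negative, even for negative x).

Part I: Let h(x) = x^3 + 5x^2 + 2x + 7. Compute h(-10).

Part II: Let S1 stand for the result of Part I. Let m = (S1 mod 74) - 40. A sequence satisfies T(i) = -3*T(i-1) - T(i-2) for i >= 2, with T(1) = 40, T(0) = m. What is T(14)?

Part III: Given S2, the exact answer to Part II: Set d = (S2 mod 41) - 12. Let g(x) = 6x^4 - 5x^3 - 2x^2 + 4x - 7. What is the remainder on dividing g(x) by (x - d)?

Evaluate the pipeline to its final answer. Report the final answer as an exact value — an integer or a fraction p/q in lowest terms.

Part I: 1*(-10)^3 + 5*(-10)^2 + 2*(-10)^1 + 7 = (-1000) + (500) + (-20) + (7) = -513; answer -513
Part II: S1 = -513; m = -35; T(2) = -3*(40) - 1*(-35) = -85; iterating: T(2)=-85, T(3)=215, T(4)=-560, T(5)=1465, T(6)=-3835, T(7)=10040, T(8)=-26285, T(9)=68815, T(10)=-180160, T(11)=471665, T(12)=-1234835, T(13)=3232840, T(14)=-8463685; answer -8463685
Part III: S2 = -8463685; d = 15; remainder = value at the root: 6*(15)^4 - 5*(15)^3 - 2*(15)^2 + 4*(15)^1 - 7 = (303750) + (-16875) + (-450) + (60) + (-7) = 286478; answer 286478

286478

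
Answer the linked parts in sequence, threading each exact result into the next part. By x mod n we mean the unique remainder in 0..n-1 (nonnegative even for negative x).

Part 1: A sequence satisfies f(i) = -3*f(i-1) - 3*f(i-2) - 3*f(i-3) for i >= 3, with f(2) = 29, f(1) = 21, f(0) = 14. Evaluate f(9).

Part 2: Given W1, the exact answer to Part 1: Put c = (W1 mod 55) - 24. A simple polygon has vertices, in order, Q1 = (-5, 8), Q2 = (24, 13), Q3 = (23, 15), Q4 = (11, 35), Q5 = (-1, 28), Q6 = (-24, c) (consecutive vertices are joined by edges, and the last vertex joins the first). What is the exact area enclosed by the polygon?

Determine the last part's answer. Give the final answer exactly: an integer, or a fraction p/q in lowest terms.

1263/2

Part 1: f(3) = -3*(29) - 3*(21) - 3*(14) = -192; iterating: f(3)=-192, f(4)=426, f(5)=-789, f(6)=1665, f(7)=-3906, f(8)=9090, f(9)=-20547; answer -20547
Part 2: W1 = -20547; c = -1; cross terms: (-5*13 - 24*8)=-257, (24*15 - 23*13)=61, (23*35 - 11*15)=640, (11*28 - -1*35)=343, (-1*-1 - -24*28)=673, (-24*8 - -5*-1)=-197; twice the area = |1263| = 1263; area = 1263/2; answer 1263/2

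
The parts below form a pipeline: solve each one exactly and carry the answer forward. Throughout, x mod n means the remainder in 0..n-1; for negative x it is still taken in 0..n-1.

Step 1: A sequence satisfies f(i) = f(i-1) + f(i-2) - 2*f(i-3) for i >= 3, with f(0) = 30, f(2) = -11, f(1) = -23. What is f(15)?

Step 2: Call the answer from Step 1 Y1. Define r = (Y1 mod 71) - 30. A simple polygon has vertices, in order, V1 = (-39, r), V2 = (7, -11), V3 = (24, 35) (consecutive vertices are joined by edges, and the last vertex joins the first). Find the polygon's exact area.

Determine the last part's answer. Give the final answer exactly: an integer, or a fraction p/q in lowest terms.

Step 1: f(3) = 1*(-11) + 1*(-23) - 2*(30) = -94; iterating: f(3)=-94, f(4)=-59, f(5)=-131, f(6)=-2, f(7)=-15, f(8)=245, f(9)=234, f(10)=509, f(11)=253, f(12)=294, f(13)=-471, f(14)=-683, f(15)=-1742; answer -1742
Step 2: Y1 = -1742; r = 3; cross terms: (-39*-11 - 7*3)=408, (7*35 - 24*-11)=509, (24*3 - -39*35)=1437; twice the area = |2354| = 2354; area = 1177; answer 1177

1177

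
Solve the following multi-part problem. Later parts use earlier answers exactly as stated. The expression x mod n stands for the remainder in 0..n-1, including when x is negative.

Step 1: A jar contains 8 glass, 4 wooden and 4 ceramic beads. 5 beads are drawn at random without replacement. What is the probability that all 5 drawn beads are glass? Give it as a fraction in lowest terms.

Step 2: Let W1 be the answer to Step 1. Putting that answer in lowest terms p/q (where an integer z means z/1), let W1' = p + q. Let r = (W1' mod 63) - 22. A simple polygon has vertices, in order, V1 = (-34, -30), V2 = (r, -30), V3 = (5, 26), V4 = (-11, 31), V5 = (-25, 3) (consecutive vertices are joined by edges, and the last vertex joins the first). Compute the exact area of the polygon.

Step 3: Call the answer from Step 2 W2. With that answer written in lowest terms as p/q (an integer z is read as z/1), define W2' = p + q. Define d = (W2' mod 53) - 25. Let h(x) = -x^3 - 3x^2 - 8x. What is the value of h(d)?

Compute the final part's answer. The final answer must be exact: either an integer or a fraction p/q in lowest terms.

3456

Step 1: total draws C(16,5) = 4368; favorable C(8,5) = 56; P = 1/78; answer 1/78
Step 2: W1 = 1/78; threaded value p + q = 79; r = -6; cross terms: (-34*-30 - -6*-30)=840, (-6*26 - 5*-30)=-6, (5*31 - -11*26)=441, (-11*3 - -25*31)=742, (-25*-30 - -34*3)=852; twice the area = |2869| = 2869; area = 2869/2; answer 2869/2
Step 3: W2 = 2869/2; threaded value p + q = 2871; d = -16; -1*(-16)^3 - 3*(-16)^2 - 8*(-16)^1 = (4096) + (-768) + (128) = 3456; answer 3456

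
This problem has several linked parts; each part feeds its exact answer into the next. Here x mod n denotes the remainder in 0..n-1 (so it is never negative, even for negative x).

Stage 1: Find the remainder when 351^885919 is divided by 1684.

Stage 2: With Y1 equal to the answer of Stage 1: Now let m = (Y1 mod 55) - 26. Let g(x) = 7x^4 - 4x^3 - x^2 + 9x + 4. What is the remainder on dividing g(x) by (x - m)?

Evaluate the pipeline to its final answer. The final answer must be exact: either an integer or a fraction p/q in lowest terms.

442260

Stage 1: squarings mod 1684: 351^1=351, 351^2=269, 351^4=1633, 351^8=917, 351^16=573, 351^32=1633, 351^64=917, 351^128=573, 351^256=1633, 351^512=917, 351^1024=573, 351^2048=1633, 351^4096=917, 351^8192=573, 351^16384=1633, 351^32768=917, 351^65536=573, 351^131072=1633, 351^262144=917, 351^524288=573; 351^885919 = 351^1 * 351^2 * 351^4 * 351^8 * 351^16 * 351^128 * 351^1024 * 351^32768 * 351^65536 * 351^262144 * 351^524288 = 427 (mod 1684); answer 427
Stage 2: Y1 = 427; m = 16; remainder = value at the root: 7*(16)^4 - 4*(16)^3 - 1*(16)^2 + 9*(16)^1 + 4 = (458752) + (-16384) + (-256) + (144) + (4) = 442260; answer 442260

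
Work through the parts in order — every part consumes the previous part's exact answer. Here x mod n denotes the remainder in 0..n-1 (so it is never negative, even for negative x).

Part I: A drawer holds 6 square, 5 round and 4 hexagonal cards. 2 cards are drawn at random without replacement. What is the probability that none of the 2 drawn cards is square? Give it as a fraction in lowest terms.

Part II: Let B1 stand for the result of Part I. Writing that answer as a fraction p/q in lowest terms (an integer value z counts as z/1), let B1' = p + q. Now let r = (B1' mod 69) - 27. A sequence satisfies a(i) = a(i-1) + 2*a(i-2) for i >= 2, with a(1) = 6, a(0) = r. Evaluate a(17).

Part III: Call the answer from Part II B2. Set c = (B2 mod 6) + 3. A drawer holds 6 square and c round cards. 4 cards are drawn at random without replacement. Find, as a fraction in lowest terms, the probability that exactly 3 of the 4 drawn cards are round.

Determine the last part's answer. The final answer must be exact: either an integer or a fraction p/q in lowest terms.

Part I: total draws C(15,2) = 105; favorable C(9,2) = 36; P = 12/35; answer 12/35
Part II: B1 = 12/35; threaded value p + q = 47; r = 20; a(2) = 1*(6) + 2*(20) = 46; iterating: a(2)=46, a(3)=58, a(4)=150, a(5)=266, a(6)=566, a(7)=1098, a(8)=2230, a(9)=4426, a(10)=8886, a(11)=17738, a(12)=35510, a(13)=70986, a(14)=142006, a(15)=283978, a(16)=567990, a(17)=1135946; answer 1135946
Part III: B2 = 1135946; c = 5; total draws C(11,4) = 330; favorable C(5,3)*C(6,1) = 60; P = 2/11; answer 2/11

2/11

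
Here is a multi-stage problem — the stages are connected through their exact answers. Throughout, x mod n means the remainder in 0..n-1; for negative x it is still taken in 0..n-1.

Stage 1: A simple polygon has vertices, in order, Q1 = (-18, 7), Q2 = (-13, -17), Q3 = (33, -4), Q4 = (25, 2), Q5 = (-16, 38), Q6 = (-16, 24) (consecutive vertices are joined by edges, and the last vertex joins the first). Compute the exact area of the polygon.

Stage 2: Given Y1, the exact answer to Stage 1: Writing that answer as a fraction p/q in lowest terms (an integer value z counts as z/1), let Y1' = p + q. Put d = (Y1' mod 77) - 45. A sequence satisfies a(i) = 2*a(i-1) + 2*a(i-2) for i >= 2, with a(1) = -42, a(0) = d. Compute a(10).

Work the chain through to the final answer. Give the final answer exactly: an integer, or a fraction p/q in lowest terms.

Stage 1: cross terms: (-18*-17 - -13*7)=397, (-13*-4 - 33*-17)=613, (33*2 - 25*-4)=166, (25*38 - -16*2)=982, (-16*24 - -16*38)=224, (-16*7 - -18*24)=320; twice the area = |2702| = 2702; area = 1351; answer 1351
Stage 2: Y1 = 1351; threaded value p + q = 1352; d = -2; a(2) = 2*(-42) + 2*(-2) = -88; iterating: a(2)=-88, a(3)=-260, a(4)=-696, a(5)=-1912, a(6)=-5216, a(7)=-14256, a(8)=-38944, a(9)=-106400, a(10)=-290688; answer -290688

-290688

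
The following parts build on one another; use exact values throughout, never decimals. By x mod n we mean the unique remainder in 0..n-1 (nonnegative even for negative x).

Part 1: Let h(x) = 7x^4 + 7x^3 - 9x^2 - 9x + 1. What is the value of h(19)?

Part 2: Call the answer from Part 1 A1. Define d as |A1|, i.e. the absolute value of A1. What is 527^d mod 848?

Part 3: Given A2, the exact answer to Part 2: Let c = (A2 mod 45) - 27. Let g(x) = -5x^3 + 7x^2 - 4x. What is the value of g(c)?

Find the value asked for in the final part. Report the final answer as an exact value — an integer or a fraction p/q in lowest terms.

Part 1: 7*(19)^4 + 7*(19)^3 - 9*(19)^2 - 9*(19)^1 + 1 = (912247) + (48013) + (-3249) + (-171) + (1) = 956841; answer 956841
Part 2: A1 = 956841; d = 956841; squarings mod 848: 527^1=527, 527^2=433, 527^4=81, 527^8=625, 527^16=545, 527^32=225, 527^64=593, 527^128=577, 527^256=513, 527^512=289, 527^1024=417, 527^2048=49, 527^4096=705, 527^8192=97, 527^16384=81, 527^32768=625, 527^65536=545, 527^131072=225, 527^262144=593, 527^524288=577; 527^956841 = 527^1 * 527^8 * 527^32 * 527^128 * 527^256 * 527^2048 * 527^4096 * 527^32768 * 527^131072 * 527^262144 * 527^524288 = 111 (mod 848); answer 111
Part 3: A2 = 111; c = -6; -5*(-6)^3 + 7*(-6)^2 - 4*(-6)^1 = (1080) + (252) + (24) = 1356; answer 1356

1356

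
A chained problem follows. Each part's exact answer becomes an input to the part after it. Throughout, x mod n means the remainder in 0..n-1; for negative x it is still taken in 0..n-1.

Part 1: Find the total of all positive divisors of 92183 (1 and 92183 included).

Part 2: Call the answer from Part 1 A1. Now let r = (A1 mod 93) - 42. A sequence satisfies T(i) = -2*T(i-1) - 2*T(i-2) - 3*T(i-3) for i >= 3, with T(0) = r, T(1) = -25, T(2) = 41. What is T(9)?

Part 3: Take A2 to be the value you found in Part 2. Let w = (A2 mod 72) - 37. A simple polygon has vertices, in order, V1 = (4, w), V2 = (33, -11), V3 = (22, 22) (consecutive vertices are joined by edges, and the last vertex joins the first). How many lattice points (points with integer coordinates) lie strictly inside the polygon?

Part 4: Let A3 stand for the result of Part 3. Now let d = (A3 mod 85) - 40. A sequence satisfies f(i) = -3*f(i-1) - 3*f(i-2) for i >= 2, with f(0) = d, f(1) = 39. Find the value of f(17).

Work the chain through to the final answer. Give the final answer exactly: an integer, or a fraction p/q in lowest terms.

-511758

Part 1: 92183 = 7 * 13 * 1013; sigma = (1 + 7) * (1 + 13) * (1 + 1013) = 8 * 14 * 1014 = 113568; answer 113568
Part 2: A1 = 113568; r = -27; T(3) = -2*(41) - 2*(-25) - 3*(-27) = 49; iterating: T(3)=49, T(4)=-105, T(5)=-11, T(6)=85, T(7)=167, T(8)=-471, T(9)=353; answer 353
Part 3: A2 = 353; w = 28; cross terms: (4*-11 - 33*28)=-968, (33*22 - 22*-11)=968, (22*28 - 4*22)=528; twice the area = |528| = 528; area = 264; boundary points = 1 + 11 + 6 = 18; strictly interior points = area - boundary/2 + 1 = 256; answer 256
Part 4: A3 = 256; d = -39; f(2) = -3*(39) - 3*(-39) = 0; iterating: f(2)=0, f(3)=-117, f(4)=351, f(5)=-702, f(6)=1053, f(7)=-1053, f(8)=0, f(9)=3159, f(10)=-9477, f(11)=18954, f(12)=-28431, f(13)=28431, f(14)=0, f(15)=-85293, f(16)=255879, f(17)=-511758; answer -511758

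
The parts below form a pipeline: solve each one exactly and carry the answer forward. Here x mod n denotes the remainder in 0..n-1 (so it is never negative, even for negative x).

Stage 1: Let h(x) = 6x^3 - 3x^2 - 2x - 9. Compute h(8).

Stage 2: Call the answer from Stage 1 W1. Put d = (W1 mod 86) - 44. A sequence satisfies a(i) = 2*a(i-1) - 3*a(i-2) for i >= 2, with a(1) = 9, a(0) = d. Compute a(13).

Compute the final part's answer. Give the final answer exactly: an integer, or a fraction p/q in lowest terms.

Stage 1: 6*(8)^3 - 3*(8)^2 - 2*(8)^1 - 9 = (3072) + (-192) + (-16) + (-9) = 2855; answer 2855
Stage 2: W1 = 2855; d = -27; a(2) = 2*(9) - 3*(-27) = 99; iterating: a(2)=99, a(3)=171, a(4)=45, a(5)=-423, a(6)=-981, a(7)=-693, a(8)=1557, a(9)=5193, a(10)=5715, a(11)=-4149, a(12)=-25443, a(13)=-38439; answer -38439

-38439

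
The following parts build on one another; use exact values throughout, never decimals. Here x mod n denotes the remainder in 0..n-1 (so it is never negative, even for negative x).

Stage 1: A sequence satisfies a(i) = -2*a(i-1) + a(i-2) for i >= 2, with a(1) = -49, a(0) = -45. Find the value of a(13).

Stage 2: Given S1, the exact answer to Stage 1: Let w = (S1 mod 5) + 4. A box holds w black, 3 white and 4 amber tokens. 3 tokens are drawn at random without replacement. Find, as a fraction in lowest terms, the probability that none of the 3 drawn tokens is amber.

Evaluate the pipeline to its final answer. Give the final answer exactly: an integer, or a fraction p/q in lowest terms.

14/55

Stage 1: a(2) = -2*(-49) + 1*(-45) = 53; iterating: a(2)=53, a(3)=-155, a(4)=363, a(5)=-881, a(6)=2125, a(7)=-5131, a(8)=12387, a(9)=-29905, a(10)=72197, a(11)=-174299, a(12)=420795, a(13)=-1015889; answer -1015889
Stage 2: S1 = -1015889; w = 5; total draws C(12,3) = 220; favorable C(8,3) = 56; P = 14/55; answer 14/55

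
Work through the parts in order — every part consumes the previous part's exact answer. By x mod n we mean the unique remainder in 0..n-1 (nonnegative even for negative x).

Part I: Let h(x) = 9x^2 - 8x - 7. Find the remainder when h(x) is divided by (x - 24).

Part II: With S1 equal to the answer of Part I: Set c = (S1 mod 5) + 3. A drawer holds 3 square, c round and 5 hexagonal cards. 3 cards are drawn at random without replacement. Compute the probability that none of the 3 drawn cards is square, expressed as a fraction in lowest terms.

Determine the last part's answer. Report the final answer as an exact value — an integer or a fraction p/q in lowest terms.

56/165

Part I: remainder = value at the root: 9*(24)^2 - 8*(24)^1 - 7 = (5184) + (-192) + (-7) = 4985; answer 4985
Part II: S1 = 4985; c = 3; total draws C(11,3) = 165; favorable C(8,3) = 56; P = 56/165; answer 56/165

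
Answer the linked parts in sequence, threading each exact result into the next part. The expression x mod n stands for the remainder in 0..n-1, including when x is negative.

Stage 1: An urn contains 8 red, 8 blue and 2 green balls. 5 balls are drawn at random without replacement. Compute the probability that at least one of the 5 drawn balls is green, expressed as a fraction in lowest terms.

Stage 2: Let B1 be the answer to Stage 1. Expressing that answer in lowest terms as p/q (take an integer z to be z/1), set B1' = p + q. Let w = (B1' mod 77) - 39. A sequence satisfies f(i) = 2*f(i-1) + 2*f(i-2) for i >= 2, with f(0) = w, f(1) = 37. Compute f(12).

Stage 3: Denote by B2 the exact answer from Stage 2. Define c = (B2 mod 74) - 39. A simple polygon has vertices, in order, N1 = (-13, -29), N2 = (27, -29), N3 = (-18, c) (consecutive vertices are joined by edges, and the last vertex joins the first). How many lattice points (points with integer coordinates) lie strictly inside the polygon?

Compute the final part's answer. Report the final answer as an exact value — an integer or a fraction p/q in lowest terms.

Stage 1: total draws C(18,5) = 8568; complement C(16,5) = 4368; favorable 8568 - 4368 = 4200; P = 25/51; answer 25/51
Stage 2: B1 = 25/51; threaded value p + q = 76; w = 37; f(2) = 2*(37) + 2*(37) = 148; iterating: f(2)=148, f(3)=370, f(4)=1036, f(5)=2812, f(6)=7696, f(7)=21016, f(8)=57424, f(9)=156880, f(10)=428608, f(11)=1170976, f(12)=3199168; answer 3199168
Stage 3: B2 = 3199168; c = -39; cross terms: (-13*-29 - 27*-29)=1160, (27*-39 - -18*-29)=-1575, (-18*-29 - -13*-39)=15; twice the area = |-400| = 400; area = 200; boundary points = 40 + 5 + 5 = 50; strictly interior points = area - boundary/2 + 1 = 176; answer 176

176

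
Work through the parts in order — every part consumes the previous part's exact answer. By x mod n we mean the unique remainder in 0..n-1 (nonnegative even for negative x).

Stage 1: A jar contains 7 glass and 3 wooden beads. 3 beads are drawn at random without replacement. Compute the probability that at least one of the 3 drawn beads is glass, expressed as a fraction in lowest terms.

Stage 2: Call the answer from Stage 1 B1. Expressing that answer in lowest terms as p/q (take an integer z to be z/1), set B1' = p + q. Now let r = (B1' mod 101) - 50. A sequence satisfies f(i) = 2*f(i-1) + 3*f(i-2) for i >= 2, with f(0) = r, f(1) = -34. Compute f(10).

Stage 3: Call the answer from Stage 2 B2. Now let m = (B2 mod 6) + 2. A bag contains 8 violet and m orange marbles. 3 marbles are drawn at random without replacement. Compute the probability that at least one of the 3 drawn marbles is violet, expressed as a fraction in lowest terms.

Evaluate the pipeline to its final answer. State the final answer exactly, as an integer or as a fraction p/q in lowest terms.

164/165

Stage 1: total draws C(10,3) = 120; complement C(3,3) = 1; favorable 120 - 1 = 119; P = 119/120; answer 119/120
Stage 2: B1 = 119/120; threaded value p + q = 239; r = -13; f(2) = 2*(-34) + 3*(-13) = -107; iterating: f(2)=-107, f(3)=-316, f(4)=-953, f(5)=-2854, f(6)=-8567, f(7)=-25696, f(8)=-77093, f(9)=-231274, f(10)=-693827; answer -693827
Stage 3: B2 = -693827; m = 3; total draws C(11,3) = 165; complement C(3,3) = 1; favorable 165 - 1 = 164; P = 164/165; answer 164/165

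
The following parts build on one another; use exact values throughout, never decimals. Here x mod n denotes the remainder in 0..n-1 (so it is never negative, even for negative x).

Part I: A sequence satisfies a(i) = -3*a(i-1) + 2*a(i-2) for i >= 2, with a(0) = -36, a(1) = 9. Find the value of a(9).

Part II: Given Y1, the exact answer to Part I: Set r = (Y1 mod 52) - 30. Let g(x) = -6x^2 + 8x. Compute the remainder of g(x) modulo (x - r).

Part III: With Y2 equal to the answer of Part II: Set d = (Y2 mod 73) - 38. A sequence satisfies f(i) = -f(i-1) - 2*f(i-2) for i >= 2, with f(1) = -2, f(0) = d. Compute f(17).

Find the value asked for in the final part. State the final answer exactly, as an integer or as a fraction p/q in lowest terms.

5038

Part I: a(2) = -3*(9) + 2*(-36) = -99; iterating: a(2)=-99, a(3)=315, a(4)=-1143, a(5)=4059, a(6)=-14463, a(7)=51507, a(8)=-183447, a(9)=653355; answer 653355
Part II: Y1 = 653355; r = -3; remainder = value at the root: -6*(-3)^2 + 8*(-3)^1 = (-54) + (-24) = -78; answer -78
Part III: Y2 = -78; d = 30; f(2) = -1*(-2) - 2*(30) = -58; iterating: f(2)=-58, f(3)=62, f(4)=54, f(5)=-178, f(6)=70, f(7)=286, f(8)=-426, f(9)=-146, f(10)=998, f(11)=-706, f(12)=-1290, f(13)=2702, f(14)=-122, f(15)=-5282, f(16)=5526, f(17)=5038; answer 5038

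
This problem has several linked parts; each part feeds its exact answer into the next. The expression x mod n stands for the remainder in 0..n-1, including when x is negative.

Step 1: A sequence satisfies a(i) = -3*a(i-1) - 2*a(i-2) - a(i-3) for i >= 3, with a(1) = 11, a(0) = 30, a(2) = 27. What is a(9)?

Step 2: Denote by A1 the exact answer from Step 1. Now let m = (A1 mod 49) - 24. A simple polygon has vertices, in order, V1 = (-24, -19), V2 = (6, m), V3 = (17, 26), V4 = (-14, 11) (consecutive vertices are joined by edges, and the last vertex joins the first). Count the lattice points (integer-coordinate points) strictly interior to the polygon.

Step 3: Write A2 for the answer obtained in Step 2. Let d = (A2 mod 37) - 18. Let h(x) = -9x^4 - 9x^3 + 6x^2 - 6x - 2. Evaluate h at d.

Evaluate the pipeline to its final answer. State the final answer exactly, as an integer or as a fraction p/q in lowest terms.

Step 1: a(3) = -3*(27) - 2*(11) - 1*(30) = -133; iterating: a(3)=-133, a(4)=334, a(5)=-763, a(6)=1754, a(7)=-4070, a(8)=9465, a(9)=-22009; answer -22009
Step 2: A1 = -22009; m = 17; cross terms: (-24*17 - 6*-19)=-294, (6*26 - 17*17)=-133, (17*11 - -14*26)=551, (-14*-19 - -24*11)=530; twice the area = |654| = 654; area = 327; boundary points = 6 + 1 + 1 + 10 = 18; strictly interior points = area - boundary/2 + 1 = 319; answer 319
Step 3: A2 = 319; d = 5; -9*(5)^4 - 9*(5)^3 + 6*(5)^2 - 6*(5)^1 - 2 = (-5625) + (-1125) + (150) + (-30) + (-2) = -6632; answer -6632

-6632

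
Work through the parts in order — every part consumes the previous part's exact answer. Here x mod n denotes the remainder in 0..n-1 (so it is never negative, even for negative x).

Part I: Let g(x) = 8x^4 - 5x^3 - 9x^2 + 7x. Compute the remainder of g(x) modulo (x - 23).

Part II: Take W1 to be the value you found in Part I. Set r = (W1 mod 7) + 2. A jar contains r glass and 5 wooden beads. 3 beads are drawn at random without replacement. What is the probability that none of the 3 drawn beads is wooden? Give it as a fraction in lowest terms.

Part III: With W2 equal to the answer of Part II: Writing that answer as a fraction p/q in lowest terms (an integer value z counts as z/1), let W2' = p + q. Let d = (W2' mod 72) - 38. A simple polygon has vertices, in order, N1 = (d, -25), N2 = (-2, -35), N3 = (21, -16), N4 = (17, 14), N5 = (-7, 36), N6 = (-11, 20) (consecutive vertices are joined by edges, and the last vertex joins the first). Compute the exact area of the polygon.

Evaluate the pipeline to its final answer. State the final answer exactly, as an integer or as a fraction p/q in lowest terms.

Part I: remainder = value at the root: 8*(23)^4 - 5*(23)^3 - 9*(23)^2 + 7*(23)^1 = (2238728) + (-60835) + (-4761) + (161) = 2173293; answer 2173293
Part II: W1 = 2173293; r = 5; total draws C(10,3) = 120; favorable C(5,3) = 10; P = 1/12; answer 1/12
Part III: W2 = 1/12; threaded value p + q = 13; d = -25; cross terms: (-25*-35 - -2*-25)=825, (-2*-16 - 21*-35)=767, (21*14 - 17*-16)=566, (17*36 - -7*14)=710, (-7*20 - -11*36)=256, (-11*-25 - -25*20)=775; twice the area = |3899| = 3899; area = 3899/2; answer 3899/2

3899/2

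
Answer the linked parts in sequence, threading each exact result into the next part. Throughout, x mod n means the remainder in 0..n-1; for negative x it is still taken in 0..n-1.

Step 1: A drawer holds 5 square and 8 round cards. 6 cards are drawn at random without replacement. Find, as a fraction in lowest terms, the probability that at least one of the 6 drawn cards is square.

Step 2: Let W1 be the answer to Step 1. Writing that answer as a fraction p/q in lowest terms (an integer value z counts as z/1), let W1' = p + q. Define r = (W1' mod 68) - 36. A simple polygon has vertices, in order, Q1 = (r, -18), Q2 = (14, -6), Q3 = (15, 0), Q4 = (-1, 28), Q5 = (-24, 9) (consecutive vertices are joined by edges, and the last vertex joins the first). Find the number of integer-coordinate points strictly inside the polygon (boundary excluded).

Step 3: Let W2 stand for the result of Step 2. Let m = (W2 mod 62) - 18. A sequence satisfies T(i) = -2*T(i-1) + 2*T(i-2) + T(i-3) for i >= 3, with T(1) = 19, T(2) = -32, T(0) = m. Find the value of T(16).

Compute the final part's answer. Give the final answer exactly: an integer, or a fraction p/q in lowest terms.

-22656601

Step 1: total draws C(13,6) = 1716; complement C(8,6) = 28; favorable 1716 - 28 = 1688; P = 422/429; answer 422/429
Step 2: W1 = 422/429; threaded value p + q = 851; r = -1; cross terms: (-1*-6 - 14*-18)=258, (14*0 - 15*-6)=90, (15*28 - -1*0)=420, (-1*9 - -24*28)=663, (-24*-18 - -1*9)=441; twice the area = |1872| = 1872; area = 936; boundary points = 3 + 1 + 4 + 1 + 1 = 10; strictly interior points = area - boundary/2 + 1 = 932; answer 932
Step 3: W2 = 932; m = -16; T(3) = -2*(-32) + 2*(19) + 1*(-16) = 86; iterating: T(3)=86, T(4)=-217, T(5)=574, T(6)=-1496, T(7)=3923, T(8)=-10264, T(9)=26878, T(10)=-70361, T(11)=184214, T(12)=-482272, T(13)=1262611, T(14)=-3305552, T(15)=8654054, T(16)=-22656601; answer -22656601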